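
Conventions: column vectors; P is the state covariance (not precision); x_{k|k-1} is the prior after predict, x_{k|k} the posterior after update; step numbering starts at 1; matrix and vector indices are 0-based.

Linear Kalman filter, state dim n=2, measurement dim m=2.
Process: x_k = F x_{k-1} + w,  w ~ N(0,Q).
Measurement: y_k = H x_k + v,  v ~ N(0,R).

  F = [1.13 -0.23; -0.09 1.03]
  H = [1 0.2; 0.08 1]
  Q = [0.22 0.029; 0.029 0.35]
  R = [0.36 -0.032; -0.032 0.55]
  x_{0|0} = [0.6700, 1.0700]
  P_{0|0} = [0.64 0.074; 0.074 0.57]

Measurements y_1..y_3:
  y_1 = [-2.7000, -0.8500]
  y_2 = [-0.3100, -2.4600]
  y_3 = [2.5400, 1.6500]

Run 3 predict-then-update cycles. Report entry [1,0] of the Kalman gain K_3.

K[1,0] = -0.0276

step 1: x^-=[0.5110, 1.0418]  P^-=[1.0289 -0.0835; -0.0835 0.9462]  S=[1.3934 0.1548; 0.1548 1.4894]  K=[0.7350 -0.0771; 0.0059 0.6302]  nu=[-3.4194, -1.9327]  x^+=[-1.8532, -0.1964]  P^+=[0.2848 -0.0887; -0.0887 0.3535]
step 2: x^-=[-2.0490, -0.0355]  P^-=[0.6485 -0.1888; -0.1888 0.7438]  S=[0.9627 -0.0232; -0.0232 1.2677]  K=[0.6321 -0.0965; -0.0278 0.5743]  nu=[1.7460, -2.2606]  x^+=[-0.7273, -1.3822]  P^+=[0.2493 -0.0932; -0.0932 0.3242]
step 3: x^-=[-0.5039, -1.3582]  P^-=[0.6039 -0.1836; -0.1836 0.7132]  S=[0.9190 -0.0276; -0.0276 1.2377]  K=[0.6143 -0.0956; -0.0276 0.5638]  nu=[3.3156, 3.0485]  x^+=[1.2414, 0.2688]  P^+=[0.2425 -0.0916; -0.0916 0.3183]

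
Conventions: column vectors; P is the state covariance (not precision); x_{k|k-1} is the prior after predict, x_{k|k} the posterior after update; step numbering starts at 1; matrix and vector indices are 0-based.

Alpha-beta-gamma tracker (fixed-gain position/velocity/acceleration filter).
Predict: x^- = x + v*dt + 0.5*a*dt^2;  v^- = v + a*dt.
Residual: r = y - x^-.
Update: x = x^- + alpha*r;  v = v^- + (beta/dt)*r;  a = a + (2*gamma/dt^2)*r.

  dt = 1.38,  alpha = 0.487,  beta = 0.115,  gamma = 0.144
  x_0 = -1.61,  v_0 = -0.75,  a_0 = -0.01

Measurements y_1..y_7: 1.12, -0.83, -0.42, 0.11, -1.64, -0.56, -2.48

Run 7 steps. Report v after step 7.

step 1: x_pred=-2.6545  r=3.7745  x^+=-0.8163  v^+=-0.4493  a^+=0.5608
step 2: x_pred=-0.9023  r=0.0723  x^+=-0.8671  v^+=0.3307  a^+=0.5717
step 3: x_pred=0.1337  r=-0.5537  x^+=-0.1360  v^+=1.0736  a^+=0.4880
step 4: x_pred=1.8103  r=-1.7003  x^+=0.9822  v^+=1.6053  a^+=0.2309
step 5: x_pred=3.4175  r=-5.0575  x^+=0.9545  v^+=1.5025  a^+=-0.5339
step 6: x_pred=2.5195  r=-3.0795  x^+=1.0198  v^+=0.5090  a^+=-0.9997
step 7: x_pred=0.7704  r=-3.2504  x^+=-0.8125  v^+=-1.1413  a^+=-1.4912

v_post = -1.1413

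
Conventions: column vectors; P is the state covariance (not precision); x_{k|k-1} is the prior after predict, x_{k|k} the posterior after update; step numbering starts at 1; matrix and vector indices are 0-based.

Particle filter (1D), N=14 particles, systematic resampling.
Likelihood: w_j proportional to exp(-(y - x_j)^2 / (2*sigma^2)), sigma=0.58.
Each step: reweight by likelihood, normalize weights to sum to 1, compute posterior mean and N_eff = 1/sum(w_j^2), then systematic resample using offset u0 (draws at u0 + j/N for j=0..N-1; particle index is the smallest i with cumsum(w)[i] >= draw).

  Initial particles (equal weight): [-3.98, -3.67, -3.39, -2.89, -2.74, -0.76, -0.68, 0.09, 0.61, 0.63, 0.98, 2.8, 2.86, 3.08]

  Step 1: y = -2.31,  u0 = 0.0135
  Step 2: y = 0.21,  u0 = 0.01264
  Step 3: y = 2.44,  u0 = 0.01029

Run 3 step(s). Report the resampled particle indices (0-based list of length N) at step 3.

step 1: w=[0.0095, 0.0383, 0.1058, 0.3631, 0.4548, 0.0168, 0.0115, 0.0001, 0.0000, 0.0000, 0.0000, 0.0000, 0.0000, 0.0000]  mean=-2.8531  Neff=2.8418  idx=[1, 2, 3, 3, 3, 3, 3, 3, 4, 4, 4, 4, 4, 4]
step 2: w=[0.0000, 0.0002, 0.0343, 0.0343, 0.0343, 0.0343, 0.0343, 0.0343, 0.1323, 0.1323, 0.1323, 0.1323, 0.1323, 0.1323]  mean=-2.7711  Neff=8.9223  idx=[2, 4, 6, 8, 8, 9, 9, 10, 10, 11, 11, 12, 13, 13]
step 3: w=[0.0085, 0.0085, 0.0085, 0.0886, 0.0886, 0.0886, 0.0886, 0.0886, 0.0886, 0.0886, 0.0886, 0.0886, 0.0886, 0.0886]  mean=-2.7438  Neff=11.5546  idx=[1, 3, 4, 5, 6, 6, 7, 8, 9, 10, 10, 11, 12, 13]

resampled_idx = [1, 3, 4, 5, 6, 6, 7, 8, 9, 10, 10, 11, 12, 13]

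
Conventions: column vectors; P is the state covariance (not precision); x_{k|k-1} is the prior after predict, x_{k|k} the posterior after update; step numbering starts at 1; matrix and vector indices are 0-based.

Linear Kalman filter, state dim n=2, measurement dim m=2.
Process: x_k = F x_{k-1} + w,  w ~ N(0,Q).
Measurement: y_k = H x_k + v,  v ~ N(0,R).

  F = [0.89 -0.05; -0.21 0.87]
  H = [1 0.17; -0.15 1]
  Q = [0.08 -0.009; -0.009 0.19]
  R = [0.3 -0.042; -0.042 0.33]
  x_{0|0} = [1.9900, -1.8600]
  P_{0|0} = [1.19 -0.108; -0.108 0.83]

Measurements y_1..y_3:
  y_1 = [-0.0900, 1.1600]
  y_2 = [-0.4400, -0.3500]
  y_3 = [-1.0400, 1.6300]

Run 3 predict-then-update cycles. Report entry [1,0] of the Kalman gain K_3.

step 1: x^-=[1.8641, -2.0361]  P^-=[1.0343 -0.3523; -0.3523 0.9102]  S=[1.2408 -0.3857; -0.3857 1.3691]  K=[0.7344 -0.1637; 0.0651 0.7217]  nu=[-1.6080, 3.4757]  x^+=[0.1142, 0.3677]  P^+=[0.2356 -0.0495; -0.0495 0.2280]
step 2: x^-=[0.0832, 0.2959]  P^-=[0.2716 -0.1018; -0.1018 0.3911]  S=[0.5483 -0.1155; -0.1155 0.7577]  K=[0.4382 -0.1214; 0.0501 0.5439]  nu=[-0.5735, -0.6334]  x^+=[-0.0912, -0.0773]  P^+=[0.1429 -0.0370; -0.0370 0.1718]
step 3: x^-=[-0.0773, -0.0481]  P^-=[0.1969 -0.0722; -0.0722 0.3399]  S=[0.4822 -0.0841; -0.0841 0.6960]  K=[0.3651 -0.1021; 0.0592 0.5111]  nu=[-0.9545, 1.6665]  x^+=[-0.5959, 0.7471]  P^+=[0.1191 -0.0312; -0.0312 0.1615]

K[1,0] = 0.0592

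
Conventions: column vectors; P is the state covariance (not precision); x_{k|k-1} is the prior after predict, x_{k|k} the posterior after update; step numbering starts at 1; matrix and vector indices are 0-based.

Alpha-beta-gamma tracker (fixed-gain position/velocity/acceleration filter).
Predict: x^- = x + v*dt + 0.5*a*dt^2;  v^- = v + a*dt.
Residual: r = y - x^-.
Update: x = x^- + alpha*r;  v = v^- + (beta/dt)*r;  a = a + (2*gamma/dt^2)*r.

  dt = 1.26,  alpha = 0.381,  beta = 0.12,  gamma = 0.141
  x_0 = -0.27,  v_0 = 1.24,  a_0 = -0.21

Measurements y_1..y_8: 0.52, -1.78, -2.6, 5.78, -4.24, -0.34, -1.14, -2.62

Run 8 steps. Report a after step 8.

step 1: x_pred=1.1257  r=-0.6057  x^+=0.8949  v^+=0.9177  a^+=-0.3176
step 2: x_pred=1.7991  r=-3.5791  x^+=0.4355  v^+=0.1767  a^+=-0.9533
step 3: x_pred=-0.0987  r=-2.5013  x^+=-1.0517  v^+=-1.2628  a^+=-1.3976
step 4: x_pred=-3.7522  r=9.5322  x^+=-0.1204  v^+=-2.1160  a^+=0.2955
step 5: x_pred=-2.5519  r=-1.6881  x^+=-3.1951  v^+=-1.9044  a^+=-0.0043
step 6: x_pred=-5.5980  r=5.2580  x^+=-3.5947  v^+=-1.4090  a^+=0.9296
step 7: x_pred=-4.6322  r=3.4922  x^+=-3.3017  v^+=0.0949  a^+=1.5499
step 8: x_pred=-1.9517  r=-0.6683  x^+=-2.2063  v^+=1.9842  a^+=1.4312

a_post = 1.4312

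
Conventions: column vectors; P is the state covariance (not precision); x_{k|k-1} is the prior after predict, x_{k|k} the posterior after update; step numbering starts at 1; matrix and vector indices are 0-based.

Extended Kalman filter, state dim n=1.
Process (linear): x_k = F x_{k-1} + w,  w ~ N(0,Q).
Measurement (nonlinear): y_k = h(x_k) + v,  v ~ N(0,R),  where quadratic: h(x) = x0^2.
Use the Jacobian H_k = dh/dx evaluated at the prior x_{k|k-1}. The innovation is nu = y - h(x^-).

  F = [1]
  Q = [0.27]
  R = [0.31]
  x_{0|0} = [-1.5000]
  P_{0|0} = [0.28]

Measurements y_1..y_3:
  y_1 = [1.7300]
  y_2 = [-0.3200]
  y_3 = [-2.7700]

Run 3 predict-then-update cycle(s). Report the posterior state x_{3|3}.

step 1: x^-=[-1.5000]  P^-=[0.5500]  H_jac=[-3.0000]  S=[5.2600]  K=[-0.3137]  nu=[-0.5200]  x^+=[-1.3369]  P^+=[0.0324]
step 2: x^-=[-1.3369]  P^-=[0.3024]  H_jac=[-2.6738]  S=[2.4720]  K=[-0.3271]  nu=[-2.1073]  x^+=[-0.6476]  P^+=[0.0379]
step 3: x^-=[-0.6476]  P^-=[0.3079]  H_jac=[-1.2952]  S=[0.8265]  K=[-0.4825]  nu=[-3.1894]  x^+=[0.8913]  P^+=[0.1155]

x_post = [0.8913]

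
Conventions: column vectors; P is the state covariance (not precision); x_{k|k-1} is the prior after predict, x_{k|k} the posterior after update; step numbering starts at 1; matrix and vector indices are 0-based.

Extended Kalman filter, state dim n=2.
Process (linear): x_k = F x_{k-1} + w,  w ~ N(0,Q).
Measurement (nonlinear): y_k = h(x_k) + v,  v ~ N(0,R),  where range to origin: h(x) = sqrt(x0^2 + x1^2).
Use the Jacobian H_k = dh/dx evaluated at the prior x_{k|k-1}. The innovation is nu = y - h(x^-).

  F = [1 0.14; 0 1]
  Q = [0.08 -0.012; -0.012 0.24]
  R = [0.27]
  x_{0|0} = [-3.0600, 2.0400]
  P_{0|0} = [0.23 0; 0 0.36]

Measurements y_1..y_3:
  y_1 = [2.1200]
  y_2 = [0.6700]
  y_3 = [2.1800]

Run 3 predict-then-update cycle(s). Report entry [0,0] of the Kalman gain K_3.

K[0,0] = -0.4777

step 1: x^-=[-2.7744, 2.0400]  P^-=[0.3171 0.0384; 0.0384 0.6000]  H_jac=[-0.8057 0.5924]  S=[0.6497]  K=[-0.3582; 0.4995]  nu=[-1.3237]  x^+=[-2.3003, 1.3789]  P^+=[0.2337 0.1546; 0.1546 0.4379]
step 2: x^-=[-2.1073, 1.3789]  P^-=[0.3656 0.2039; 0.2039 0.6779]  H_jac=[-0.8368 0.5475]  S=[0.5424]  K=[-0.3582; 0.3698]  nu=[-1.8483]  x^+=[-1.4452, 0.6954]  P^+=[0.2960 0.2758; 0.2758 0.6038]
step 3: x^-=[-1.3479, 0.6954]  P^-=[0.4651 0.3483; 0.3483 0.8438]  H_jac=[-0.8887 0.4585]  S=[0.5308]  K=[-0.4777; 0.1457]  nu=[0.6633]  x^+=[-1.6648, 0.7921]  P^+=[0.3439 0.3852; 0.3852 0.8325]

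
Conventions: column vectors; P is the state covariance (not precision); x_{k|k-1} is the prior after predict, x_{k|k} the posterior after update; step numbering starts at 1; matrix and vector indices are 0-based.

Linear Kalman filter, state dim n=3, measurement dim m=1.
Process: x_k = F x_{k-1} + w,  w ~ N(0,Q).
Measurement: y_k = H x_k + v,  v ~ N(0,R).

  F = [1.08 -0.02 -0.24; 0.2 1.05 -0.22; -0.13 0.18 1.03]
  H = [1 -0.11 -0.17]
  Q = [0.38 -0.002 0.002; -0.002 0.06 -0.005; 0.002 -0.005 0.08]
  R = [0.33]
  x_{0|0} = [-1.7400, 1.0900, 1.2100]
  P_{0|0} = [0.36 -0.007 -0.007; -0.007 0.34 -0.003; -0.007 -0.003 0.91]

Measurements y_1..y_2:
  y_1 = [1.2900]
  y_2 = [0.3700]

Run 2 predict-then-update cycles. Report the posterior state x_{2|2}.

x_post = [0.4868, 0.8538, 0.3883]

step 1: x^-=[-2.1914, 0.5303, 1.6687]  P^-=[0.8564 0.1115 -0.2839; 0.1115 0.4924 -0.1604; -0.2839 -0.1604 1.0636]  S=[1.2891]  K=[0.6923; 0.0656; -0.3468]  nu=[3.8234]  x^+=[0.4554, 0.7812, 0.3426]  P^+=[0.2386 0.0529 0.0256; 0.0529 0.4868 -0.1310; 0.0256 -0.1310 0.9085]
step 2: x^-=[0.3940, 0.8360, 0.4343]  P^-=[0.6940 0.1722 -0.2098; 0.1722 0.7307 -0.2609; -0.2098 -0.2609 1.0058]  S=[1.0856]  K=[0.6547; 0.1255; -0.3243]  nu=[0.1418]  x^+=[0.4868, 0.8538, 0.3883]  P^+=[0.2287 0.0831 0.0207; 0.0831 0.7136 -0.2167; 0.0207 -0.2167 0.8916]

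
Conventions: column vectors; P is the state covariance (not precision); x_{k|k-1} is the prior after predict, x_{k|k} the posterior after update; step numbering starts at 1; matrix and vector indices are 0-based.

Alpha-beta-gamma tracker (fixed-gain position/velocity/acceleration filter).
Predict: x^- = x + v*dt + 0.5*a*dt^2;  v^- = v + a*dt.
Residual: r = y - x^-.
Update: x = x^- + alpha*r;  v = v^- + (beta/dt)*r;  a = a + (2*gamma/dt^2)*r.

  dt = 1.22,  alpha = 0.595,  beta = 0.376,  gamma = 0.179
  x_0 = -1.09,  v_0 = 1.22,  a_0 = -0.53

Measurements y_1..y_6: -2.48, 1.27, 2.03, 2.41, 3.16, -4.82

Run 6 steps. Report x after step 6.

step 1: x_pred=0.0040  r=-2.4840  x^+=-1.4740  v^+=-0.1922  a^+=-1.1275
step 2: x_pred=-2.5475  r=3.8175  x^+=-0.2761  v^+=-0.3911  a^+=-0.2093
step 3: x_pred=-0.9090  r=2.9390  x^+=0.8397  v^+=0.2594  a^+=0.4976
step 4: x_pred=1.5265  r=0.8835  x^+=2.0522  v^+=1.1388  a^+=0.7102
step 5: x_pred=3.9700  r=-0.8100  x^+=3.4880  v^+=1.7555  a^+=0.5153
step 6: x_pred=6.0133  r=-10.8333  x^+=-0.4325  v^+=-0.9546  a^+=-2.0904

x_post = -0.4325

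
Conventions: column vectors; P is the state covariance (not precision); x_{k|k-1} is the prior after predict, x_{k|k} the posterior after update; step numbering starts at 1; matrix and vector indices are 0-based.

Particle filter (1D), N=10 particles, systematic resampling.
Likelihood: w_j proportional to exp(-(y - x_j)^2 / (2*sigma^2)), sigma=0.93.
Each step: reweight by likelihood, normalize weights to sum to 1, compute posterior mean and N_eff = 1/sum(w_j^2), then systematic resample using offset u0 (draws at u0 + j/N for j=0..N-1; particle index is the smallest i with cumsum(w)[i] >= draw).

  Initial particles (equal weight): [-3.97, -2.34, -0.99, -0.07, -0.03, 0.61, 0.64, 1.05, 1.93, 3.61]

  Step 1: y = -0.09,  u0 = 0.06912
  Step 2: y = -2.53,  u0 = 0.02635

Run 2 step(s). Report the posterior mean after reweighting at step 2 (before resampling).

step 1: w=[0.0000, 0.0113, 0.1323, 0.2113, 0.2109, 0.1592, 0.1553, 0.0997, 0.0200, 0.0001]  mean=0.1613  Neff=6.0053  idx=[2, 3, 3, 4, 4, 5, 5, 6, 6, 7]
step 2: w=[0.6653, 0.0793, 0.0793, 0.0707, 0.0707, 0.0088, 0.0088, 0.0079, 0.0079, 0.0016]  mean=-0.6515  Neff=2.1486  idx=[0, 0, 0, 0, 0, 0, 0, 1, 3, 4]

post_mean = -0.6515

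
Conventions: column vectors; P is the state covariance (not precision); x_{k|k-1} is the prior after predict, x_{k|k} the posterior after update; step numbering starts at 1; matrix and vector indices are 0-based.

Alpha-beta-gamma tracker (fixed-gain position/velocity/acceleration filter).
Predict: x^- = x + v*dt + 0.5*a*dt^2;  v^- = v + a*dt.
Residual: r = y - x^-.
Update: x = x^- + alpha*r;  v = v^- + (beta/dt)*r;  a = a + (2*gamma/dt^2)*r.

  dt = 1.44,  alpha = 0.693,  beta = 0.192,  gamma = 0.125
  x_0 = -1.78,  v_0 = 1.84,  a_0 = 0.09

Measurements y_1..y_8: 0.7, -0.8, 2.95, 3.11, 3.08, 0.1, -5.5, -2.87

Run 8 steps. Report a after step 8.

step 1: x_pred=0.9629  r=-0.2629  x^+=0.7807  v^+=1.9345  a^+=0.0583
step 2: x_pred=3.6269  r=-4.4269  x^+=0.5591  v^+=1.4282  a^+=-0.4754
step 3: x_pred=2.1228  r=0.8272  x^+=2.6961  v^+=0.8539  a^+=-0.3757
step 4: x_pred=3.5362  r=-0.4262  x^+=3.2408  v^+=0.2561  a^+=-0.4271
step 5: x_pred=3.1668  r=-0.0868  x^+=3.1067  v^+=-0.3705  a^+=-0.4375
step 6: x_pred=2.1195  r=-2.0195  x^+=0.7200  v^+=-1.2698  a^+=-0.6810
step 7: x_pred=-1.8146  r=-3.6854  x^+=-4.3686  v^+=-2.7419  a^+=-1.1254
step 8: x_pred=-9.4836  r=6.6136  x^+=-4.9004  v^+=-3.4806  a^+=-0.3280

a_post = -0.3280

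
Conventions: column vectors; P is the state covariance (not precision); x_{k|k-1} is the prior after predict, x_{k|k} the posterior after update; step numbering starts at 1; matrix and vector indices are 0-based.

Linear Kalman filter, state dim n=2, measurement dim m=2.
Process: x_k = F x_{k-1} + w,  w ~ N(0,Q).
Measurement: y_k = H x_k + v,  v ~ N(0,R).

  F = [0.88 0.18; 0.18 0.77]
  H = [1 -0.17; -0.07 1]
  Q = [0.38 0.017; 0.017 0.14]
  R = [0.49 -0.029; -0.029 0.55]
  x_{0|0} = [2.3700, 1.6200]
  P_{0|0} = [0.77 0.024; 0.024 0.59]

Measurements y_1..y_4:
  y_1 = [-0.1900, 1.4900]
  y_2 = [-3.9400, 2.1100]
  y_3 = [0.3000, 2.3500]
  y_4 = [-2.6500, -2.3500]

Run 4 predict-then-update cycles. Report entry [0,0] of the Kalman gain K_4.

K[0,0] = 0.5569

step 1: x^-=[2.3772, 1.6740]  P^-=[1.0030 0.2378; 0.2378 0.5214]  S=[1.4272 0.0528; 0.0528 1.0430]  K=[0.6698 0.1268; 0.0868 0.4796]  nu=[-2.2826, -0.0176]  x^+=[0.8462, 1.4675]  P^+=[0.3371 0.0739; 0.0739 0.2664]
step 2: x^-=[1.0088, 1.2823]  P^-=[0.6731 0.1598; 0.1598 0.3294]  S=[1.1183 0.0296; 0.0296 0.8603]  K=[0.5747 0.1112; 0.0831 0.3670]  nu=[-4.7308, 0.8983]  x^+=[-1.6099, 1.2188]  P^+=[0.2894 0.0648; 0.0648 0.2040]
step 3: x^-=[-1.1973, 0.6487]  P^-=[0.6312 0.1371; 0.1371 0.2883]  S=[1.0829 0.0165; 0.0165 0.8222]  K=[0.5598 0.1017; 0.0762 0.3374]  nu=[1.6076, 1.6175]  x^+=[-0.1328, 1.3169]  P^+=[0.2815 0.0594; 0.0594 0.1875]
step 4: x^-=[0.1202, 0.9901]  P^-=[0.6229 0.1298; 0.1298 0.2768]  S=[1.0767 0.0117; 0.0117 0.8117]  K=[0.5569 0.0982; 0.0733 0.3288]  nu=[-2.6018, -3.3317]  x^+=[-1.6559, -0.2958]  P^+=[0.2798 0.0574; 0.0574 0.1827]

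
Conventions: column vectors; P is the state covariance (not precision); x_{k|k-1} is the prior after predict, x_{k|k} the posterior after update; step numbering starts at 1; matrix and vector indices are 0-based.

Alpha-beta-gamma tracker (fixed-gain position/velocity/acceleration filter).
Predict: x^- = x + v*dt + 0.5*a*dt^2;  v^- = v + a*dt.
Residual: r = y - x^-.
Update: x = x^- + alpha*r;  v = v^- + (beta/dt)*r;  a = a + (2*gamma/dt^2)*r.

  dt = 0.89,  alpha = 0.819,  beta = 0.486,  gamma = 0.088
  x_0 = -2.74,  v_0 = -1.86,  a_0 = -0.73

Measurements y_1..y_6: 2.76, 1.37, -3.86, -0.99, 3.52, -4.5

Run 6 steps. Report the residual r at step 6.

step 1: x_pred=-4.6845  r=7.4445  x^+=1.4125  v^+=1.5555  a^+=0.9241
step 2: x_pred=3.1629  r=-1.7929  x^+=1.6945  v^+=1.3989  a^+=0.5257
step 3: x_pred=3.1478  r=-7.0078  x^+=-2.5916  v^+=-1.9599  a^+=-1.0313
step 4: x_pred=-4.7444  r=3.7544  x^+=-1.6695  v^+=-0.8277  a^+=-0.1971
step 5: x_pred=-2.4842  r=6.0042  x^+=2.4332  v^+=2.2756  a^+=1.1370
step 6: x_pred=4.9088  r=-9.4088  x^+=-2.7970  v^+=-1.8503  a^+=-0.9536

resid = -9.4088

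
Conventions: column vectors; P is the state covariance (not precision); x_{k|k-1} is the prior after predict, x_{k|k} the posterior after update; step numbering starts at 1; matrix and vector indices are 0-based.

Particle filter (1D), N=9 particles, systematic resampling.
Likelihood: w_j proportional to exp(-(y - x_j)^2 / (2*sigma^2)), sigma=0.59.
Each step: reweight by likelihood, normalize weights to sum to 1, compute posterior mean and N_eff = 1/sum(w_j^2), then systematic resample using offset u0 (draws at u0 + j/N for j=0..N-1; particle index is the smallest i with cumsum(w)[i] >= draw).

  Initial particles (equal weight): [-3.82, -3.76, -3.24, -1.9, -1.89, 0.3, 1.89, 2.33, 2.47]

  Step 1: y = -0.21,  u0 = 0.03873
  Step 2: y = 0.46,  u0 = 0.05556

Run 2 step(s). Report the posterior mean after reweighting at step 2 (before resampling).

step 1: w=[0.0000, 0.0000, 0.0000, 0.0228, 0.0240, 0.9506, 0.0025, 0.0001, 0.0000]  mean=0.2015  Neff=1.1054  idx=[4, 5, 5, 5, 5, 5, 5, 5, 5]
step 2: w=[0.0000, 0.1250, 0.1250, 0.1250, 0.1250, 0.1250, 0.1250, 0.1250, 0.1250]  mean=0.2999  Neff=8.0007  idx=[1, 2, 3, 4, 4, 5, 6, 7, 8]

post_mean = 0.2999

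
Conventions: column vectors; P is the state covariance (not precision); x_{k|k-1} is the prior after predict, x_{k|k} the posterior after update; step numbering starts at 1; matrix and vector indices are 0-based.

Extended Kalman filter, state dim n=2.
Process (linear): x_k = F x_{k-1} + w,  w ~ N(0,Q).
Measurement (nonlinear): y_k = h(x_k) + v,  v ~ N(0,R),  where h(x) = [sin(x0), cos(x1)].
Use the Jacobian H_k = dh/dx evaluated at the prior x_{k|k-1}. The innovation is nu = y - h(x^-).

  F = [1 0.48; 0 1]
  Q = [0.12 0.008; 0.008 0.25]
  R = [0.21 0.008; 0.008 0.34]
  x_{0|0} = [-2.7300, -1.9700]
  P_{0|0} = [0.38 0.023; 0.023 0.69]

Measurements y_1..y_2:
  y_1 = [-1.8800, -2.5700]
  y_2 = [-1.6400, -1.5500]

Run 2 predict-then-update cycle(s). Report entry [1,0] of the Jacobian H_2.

step 1: x^-=[-3.6756, -1.9700]  P^-=[0.6811 0.3622; 0.3622 0.9400]  H_jac=[-0.8608 0.0000; 0.0000 0.9214]  S=[0.7146 -0.2793; -0.2793 1.1380]  K=[-0.7806 0.1017; -0.1536 0.7234]  nu=[-2.3890, -2.1813]  x^+=[-2.0326, -3.1810]  P^+=[0.1895 0.0307; 0.0307 0.2656]
step 2: x^-=[-3.5594, -3.1810]  P^-=[0.4002 0.1662; 0.1662 0.5156]  H_jac=[-0.9140 0.0000; 0.0000 -0.0394]  S=[0.5443 0.0140; 0.0140 0.3408]  K=[-0.6722 0.0084; -0.2779 -0.0482]  nu=[-2.0458, -0.5508]  x^+=[-2.1888, -2.5859]  P^+=[0.1544 0.0643; 0.0643 0.4724]

H_jac[1,0] = 0.0000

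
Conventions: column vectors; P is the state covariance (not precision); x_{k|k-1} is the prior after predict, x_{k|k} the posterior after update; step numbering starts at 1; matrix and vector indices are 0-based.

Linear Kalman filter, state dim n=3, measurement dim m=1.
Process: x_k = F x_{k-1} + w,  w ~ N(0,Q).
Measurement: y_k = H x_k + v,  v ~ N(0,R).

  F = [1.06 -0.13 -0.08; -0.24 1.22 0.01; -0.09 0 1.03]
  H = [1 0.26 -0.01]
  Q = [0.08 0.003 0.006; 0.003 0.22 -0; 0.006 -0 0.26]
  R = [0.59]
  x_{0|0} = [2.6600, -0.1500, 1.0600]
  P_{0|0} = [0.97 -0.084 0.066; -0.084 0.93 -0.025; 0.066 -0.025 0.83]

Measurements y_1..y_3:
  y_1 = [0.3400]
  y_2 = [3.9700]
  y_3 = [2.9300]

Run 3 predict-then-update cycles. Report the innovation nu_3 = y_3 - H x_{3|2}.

innov = [0.4277]

step 1: x^-=[2.7543, -0.8108, 0.8524]  P^-=[1.2024 -0.4987 -0.0800; -0.4987 1.7084 -0.0091; -0.0800 -0.0091 1.1362]  S=[1.6503]  K=[0.6505; -0.0330; -0.0568]  nu=[-2.1950]  x^+=[1.3265, -0.7384, 0.9771]  P^+=[0.5041 -0.4633 -0.0190; -0.4633 1.7066 -0.0122; -0.0190 -0.0122 1.1308]
step 2: x^-=[1.4239, -1.2094, 0.8870]  P^-=[0.8131 -1.0098 -0.1600; -1.0098 3.0604 0.0629; -0.1600 0.0629 1.4673]  S=[1.0879]  K=[0.5075; -0.1974; -0.1455]  nu=[2.8694]  x^+=[2.8802, -1.7757, 0.4694]  P^+=[0.5329 -0.9008 -0.0796; -0.9008 3.0180 0.0316; -0.0796 0.0316 1.4443]
step 3: x^-=[3.2463, -2.8529, 0.2243]  P^-=[1.0014 -1.8109 -0.2661; -1.8109 5.2716 0.1848; -0.2661 0.1848 1.8113]  S=[1.0106]  K=[0.5276; -0.4375; -0.2337]  nu=[0.4277]  x^+=[3.4720, -3.0400, 0.1243]  P^+=[0.7201 -1.5776 -0.1415; -1.5776 5.0781 0.0814; -0.1415 0.0814 1.7561]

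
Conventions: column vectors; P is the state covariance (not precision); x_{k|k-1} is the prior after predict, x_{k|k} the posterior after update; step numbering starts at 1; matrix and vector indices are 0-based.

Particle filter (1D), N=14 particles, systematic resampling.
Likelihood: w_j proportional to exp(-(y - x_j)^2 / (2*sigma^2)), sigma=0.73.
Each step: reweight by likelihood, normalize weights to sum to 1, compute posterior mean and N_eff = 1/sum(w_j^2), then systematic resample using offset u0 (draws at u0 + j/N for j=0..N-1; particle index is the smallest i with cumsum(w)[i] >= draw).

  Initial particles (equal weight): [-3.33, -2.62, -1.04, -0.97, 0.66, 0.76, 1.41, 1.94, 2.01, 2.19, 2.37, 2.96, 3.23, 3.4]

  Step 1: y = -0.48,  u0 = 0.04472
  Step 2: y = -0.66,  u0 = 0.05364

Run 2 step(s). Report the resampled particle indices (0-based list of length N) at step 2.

step 1: w=[0.0002, 0.0064, 0.3493, 0.3742, 0.1385, 0.1108, 0.0164, 0.0019, 0.0014, 0.0006, 0.0002, 0.0000, 0.0000, 0.0000]  mean=-0.5366  Neff=3.4032  idx=[2, 2, 2, 2, 2, 3, 3, 3, 3, 3, 4, 4, 5, 5]
step 2: w=[0.0907, 0.0907, 0.0907, 0.0907, 0.0907, 0.0949, 0.0949, 0.0949, 0.0949, 0.0949, 0.0203, 0.0203, 0.0157, 0.0157]  mean=-0.8815  Neff=11.4280  idx=[0, 1, 2, 2, 3, 4, 5, 6, 6, 7, 8, 9, 9, 12]

resampled_idx = [0, 1, 2, 2, 3, 4, 5, 6, 6, 7, 8, 9, 9, 12]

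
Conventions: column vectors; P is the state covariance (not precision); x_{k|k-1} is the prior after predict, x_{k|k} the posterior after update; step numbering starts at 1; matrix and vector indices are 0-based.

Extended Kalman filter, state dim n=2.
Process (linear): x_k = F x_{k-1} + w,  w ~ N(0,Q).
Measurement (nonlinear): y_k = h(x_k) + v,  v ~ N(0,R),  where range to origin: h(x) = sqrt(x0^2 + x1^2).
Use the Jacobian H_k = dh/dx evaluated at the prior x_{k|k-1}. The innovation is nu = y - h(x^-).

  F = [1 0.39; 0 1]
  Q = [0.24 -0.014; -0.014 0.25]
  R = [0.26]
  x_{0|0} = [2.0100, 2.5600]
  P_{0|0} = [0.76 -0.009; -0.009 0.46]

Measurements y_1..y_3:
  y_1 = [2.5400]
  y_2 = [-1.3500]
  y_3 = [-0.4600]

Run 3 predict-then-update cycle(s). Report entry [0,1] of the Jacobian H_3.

H_jac[0,1] = -0.3168

step 1: x^-=[3.0084, 2.5600]  P^-=[1.0629 0.1564; 0.1564 0.7100]  H_jac=[0.7616 0.6481]  S=[1.3291]  K=[0.6853; 0.4358]  nu=[-1.4102]  x^+=[2.0419, 1.9454]  P^+=[0.4387 -0.2406; -0.2406 0.4576]
step 2: x^-=[2.8007, 1.9454]  P^-=[0.5606 -0.0761; -0.0761 0.7076]  H_jac=[0.8213 0.5705]  S=[0.7971]  K=[0.5232; 0.4280]  nu=[-4.7600]  x^+=[0.3104, -0.0917]  P^+=[0.3425 -0.2546; -0.2546 0.5616]
step 3: x^-=[0.2746, -0.0917]  P^-=[0.4693 -0.0496; -0.0496 0.8116]  H_jac=[0.9485 -0.3168]  S=[0.7934]  K=[0.5808; -0.3833]  nu=[-0.7495]  x^+=[-0.1607, 0.1956]  P^+=[0.2016 0.1270; 0.1270 0.6950]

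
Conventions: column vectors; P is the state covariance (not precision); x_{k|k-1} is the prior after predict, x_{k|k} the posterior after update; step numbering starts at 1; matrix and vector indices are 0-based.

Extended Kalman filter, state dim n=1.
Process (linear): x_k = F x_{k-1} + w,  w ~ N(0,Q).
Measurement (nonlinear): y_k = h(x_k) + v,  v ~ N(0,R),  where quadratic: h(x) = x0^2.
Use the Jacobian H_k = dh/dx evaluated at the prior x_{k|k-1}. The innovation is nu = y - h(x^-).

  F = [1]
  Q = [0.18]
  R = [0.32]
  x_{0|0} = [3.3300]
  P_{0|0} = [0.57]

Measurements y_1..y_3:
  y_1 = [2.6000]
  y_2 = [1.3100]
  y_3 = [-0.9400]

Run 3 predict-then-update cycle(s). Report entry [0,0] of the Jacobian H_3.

H_jac[0,0] = 2.8315

step 1: x^-=[3.3300]  P^-=[0.7500]  H_jac=[6.6600]  S=[33.5867]  K=[0.1487]  nu=[-8.4889]  x^+=[2.0675]  P^+=[0.0071]
step 2: x^-=[2.0675]  P^-=[0.1871]  H_jac=[4.1351]  S=[3.5200]  K=[0.2198]  nu=[-2.9647]  x^+=[1.4157]  P^+=[0.0170]
step 3: x^-=[1.4157]  P^-=[0.1970]  H_jac=[2.8315]  S=[1.8995]  K=[0.2937]  nu=[-2.9443]  x^+=[0.5511]  P^+=[0.0332]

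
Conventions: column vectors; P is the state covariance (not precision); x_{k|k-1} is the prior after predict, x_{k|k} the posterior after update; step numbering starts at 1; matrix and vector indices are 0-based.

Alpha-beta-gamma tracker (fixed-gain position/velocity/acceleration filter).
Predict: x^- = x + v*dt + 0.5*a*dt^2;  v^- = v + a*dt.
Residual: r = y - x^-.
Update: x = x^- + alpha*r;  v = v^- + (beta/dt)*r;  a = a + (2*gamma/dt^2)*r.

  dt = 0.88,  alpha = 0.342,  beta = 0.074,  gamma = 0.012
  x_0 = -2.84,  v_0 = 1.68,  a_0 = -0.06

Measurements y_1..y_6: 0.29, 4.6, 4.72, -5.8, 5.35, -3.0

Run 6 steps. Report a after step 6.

a_post = -0.4209

step 1: x_pred=-1.3848  r=1.6748  x^+=-0.8120  v^+=1.7680  a^+=-0.0081
step 2: x_pred=0.7407  r=3.8593  x^+=2.0606  v^+=2.0854  a^+=0.1115
step 3: x_pred=3.9390  r=0.7810  x^+=4.2061  v^+=2.2493  a^+=0.1357
step 4: x_pred=6.2380  r=-12.0380  x^+=2.1210  v^+=1.3564  a^+=-0.2374
step 5: x_pred=3.2227  r=2.1273  x^+=3.9502  v^+=1.3264  a^+=-0.1714
step 6: x_pred=5.0511  r=-8.0511  x^+=2.2976  v^+=0.4985  a^+=-0.4209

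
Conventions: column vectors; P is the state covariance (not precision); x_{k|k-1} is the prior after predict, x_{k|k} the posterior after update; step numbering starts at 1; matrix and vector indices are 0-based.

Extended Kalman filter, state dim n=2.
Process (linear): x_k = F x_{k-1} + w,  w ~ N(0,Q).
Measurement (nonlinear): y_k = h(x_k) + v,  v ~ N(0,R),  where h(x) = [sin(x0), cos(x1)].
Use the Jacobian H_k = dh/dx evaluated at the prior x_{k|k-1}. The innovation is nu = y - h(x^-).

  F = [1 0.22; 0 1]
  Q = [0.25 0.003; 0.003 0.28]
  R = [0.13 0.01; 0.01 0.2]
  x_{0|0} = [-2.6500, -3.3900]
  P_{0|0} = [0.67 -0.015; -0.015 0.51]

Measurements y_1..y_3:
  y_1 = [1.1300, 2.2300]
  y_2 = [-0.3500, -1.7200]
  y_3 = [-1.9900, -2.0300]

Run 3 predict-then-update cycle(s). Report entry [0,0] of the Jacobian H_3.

step 1: x^-=[-3.3958, -3.3900]  P^-=[0.9381 0.1002; 0.1002 0.7900]  H_jac=[-0.9679 0.0000; 0.0000 -0.2459]  S=[1.0088 0.0338; 0.0338 0.2478]  K=[-0.9008 0.0236; -0.0702 -0.7744]  nu=[0.8785, 3.1993]  x^+=[-4.1116, -5.9291]  P^+=[0.1208 0.0174; 0.0174 0.6328]
step 2: x^-=[-5.4160, -5.9291]  P^-=[0.4090 0.1596; 0.1596 0.9128]  H_jac=[0.6470 0.0000; 0.0000 -0.3467]  S=[0.3012 -0.0258; -0.0258 0.3097]  K=[0.8695 -0.1062; 0.2572 -1.0004]  nu=[-1.1125, -2.6580]  x^+=[-6.1009, -3.5563]  P^+=[0.1731 0.0362; 0.0362 0.5696]
step 3: x^-=[-6.8833, -3.5563]  P^-=[0.4666 0.1645; 0.1645 0.8496]  H_jac=[0.8253 0.0000; 0.0000 -0.4029]  S=[0.4478 -0.0447; -0.0447 0.3379]  K=[0.8516 -0.0835; 0.2048 -0.9859]  nu=[-1.4253, -1.1147]  x^+=[-8.0039, -2.7491]  P^+=[0.1331 0.0203; 0.0203 0.4843]

H_jac[0,0] = 0.8253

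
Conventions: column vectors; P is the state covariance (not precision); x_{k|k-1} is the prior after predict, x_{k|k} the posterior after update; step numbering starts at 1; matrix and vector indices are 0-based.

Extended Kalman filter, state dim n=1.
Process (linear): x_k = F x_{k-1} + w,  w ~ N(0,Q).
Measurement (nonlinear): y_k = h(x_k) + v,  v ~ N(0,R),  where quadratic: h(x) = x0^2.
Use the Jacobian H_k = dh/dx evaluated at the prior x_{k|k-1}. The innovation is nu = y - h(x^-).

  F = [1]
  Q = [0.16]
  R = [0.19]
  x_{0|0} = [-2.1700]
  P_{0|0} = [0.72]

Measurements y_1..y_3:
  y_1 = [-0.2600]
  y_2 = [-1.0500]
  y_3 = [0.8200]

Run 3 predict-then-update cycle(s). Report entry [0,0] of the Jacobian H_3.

H_jac[0,0] = -0.4486

step 1: x^-=[-2.1700]  P^-=[0.8800]  H_jac=[-4.3400]  S=[16.7653]  K=[-0.2278]  nu=[-4.9689]  x^+=[-1.0381]  P^+=[0.0100]
step 2: x^-=[-1.0381]  P^-=[0.1700]  H_jac=[-2.0761]  S=[0.9226]  K=[-0.3825]  nu=[-2.1276]  x^+=[-0.2243]  P^+=[0.0350]
step 3: x^-=[-0.2243]  P^-=[0.1950]  H_jac=[-0.4486]  S=[0.2292]  K=[-0.3816]  nu=[0.7697]  x^+=[-0.5180]  P^+=[0.1616]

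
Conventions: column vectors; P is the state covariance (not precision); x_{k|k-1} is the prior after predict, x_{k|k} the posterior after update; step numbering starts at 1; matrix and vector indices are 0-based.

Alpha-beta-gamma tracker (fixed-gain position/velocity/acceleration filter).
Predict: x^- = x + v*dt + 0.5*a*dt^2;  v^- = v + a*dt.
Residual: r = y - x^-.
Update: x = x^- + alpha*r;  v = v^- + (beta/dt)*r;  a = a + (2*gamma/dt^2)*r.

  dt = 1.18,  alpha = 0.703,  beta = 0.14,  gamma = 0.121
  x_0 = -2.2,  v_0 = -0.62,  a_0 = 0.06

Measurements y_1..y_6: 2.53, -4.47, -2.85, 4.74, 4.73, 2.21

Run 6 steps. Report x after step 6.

step 1: x_pred=-2.8898  r=5.4198  x^+=0.9203  v^+=0.0938  a^+=1.0020
step 2: x_pred=1.7286  r=-6.1986  x^+=-2.6290  v^+=0.5407  a^+=-0.0754
step 3: x_pred=-2.0434  r=-0.8066  x^+=-2.6104  v^+=0.3561  a^+=-0.2155
step 4: x_pred=-2.3403  r=7.0803  x^+=2.6372  v^+=0.9418  a^+=1.0150
step 5: x_pred=4.4552  r=0.2748  x^+=4.6484  v^+=2.1722  a^+=1.0628
step 6: x_pred=7.9514  r=-5.7414  x^+=3.9152  v^+=2.7451  a^+=0.0649

x_post = 3.9152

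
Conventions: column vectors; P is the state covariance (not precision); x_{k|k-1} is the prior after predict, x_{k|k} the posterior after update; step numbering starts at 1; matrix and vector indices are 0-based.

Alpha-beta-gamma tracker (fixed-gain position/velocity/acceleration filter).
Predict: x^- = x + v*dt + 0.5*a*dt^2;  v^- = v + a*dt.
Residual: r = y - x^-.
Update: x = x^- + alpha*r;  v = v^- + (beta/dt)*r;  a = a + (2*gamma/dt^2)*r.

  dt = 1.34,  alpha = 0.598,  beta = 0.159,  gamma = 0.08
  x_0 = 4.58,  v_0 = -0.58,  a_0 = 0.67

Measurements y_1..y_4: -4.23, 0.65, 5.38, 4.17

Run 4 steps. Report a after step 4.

a_post = 0.7052

step 1: x_pred=4.4043  r=-8.6343  x^+=-0.7590  v^+=-0.7067  a^+=-0.0994
step 2: x_pred=-1.7952  r=2.4452  x^+=-0.3330  v^+=-0.5497  a^+=0.1185
step 3: x_pred=-0.9632  r=6.3432  x^+=2.8300  v^+=0.3617  a^+=0.6837
step 4: x_pred=3.9286  r=0.2414  x^+=4.0730  v^+=1.3066  a^+=0.7052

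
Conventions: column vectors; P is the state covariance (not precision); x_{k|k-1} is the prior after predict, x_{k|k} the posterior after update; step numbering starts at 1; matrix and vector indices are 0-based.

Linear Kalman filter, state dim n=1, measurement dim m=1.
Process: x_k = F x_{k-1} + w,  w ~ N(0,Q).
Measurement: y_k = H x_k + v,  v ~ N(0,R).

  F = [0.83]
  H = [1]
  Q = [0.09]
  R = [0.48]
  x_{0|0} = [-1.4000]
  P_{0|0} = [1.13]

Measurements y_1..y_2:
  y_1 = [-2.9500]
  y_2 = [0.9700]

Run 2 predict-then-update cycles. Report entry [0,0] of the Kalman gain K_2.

step 1: x^-=[-1.1620]  P^-=[0.8685]  S=[1.3485]  K=[0.6440]  nu=[-1.7880]  x^+=[-2.3135]  P^+=[0.3091]
step 2: x^-=[-1.9202]  P^-=[0.3030]  S=[0.7830]  K=[0.3869]  nu=[2.8902]  x^+=[-0.8019]  P^+=[0.1857]

K[0,0] = 0.3869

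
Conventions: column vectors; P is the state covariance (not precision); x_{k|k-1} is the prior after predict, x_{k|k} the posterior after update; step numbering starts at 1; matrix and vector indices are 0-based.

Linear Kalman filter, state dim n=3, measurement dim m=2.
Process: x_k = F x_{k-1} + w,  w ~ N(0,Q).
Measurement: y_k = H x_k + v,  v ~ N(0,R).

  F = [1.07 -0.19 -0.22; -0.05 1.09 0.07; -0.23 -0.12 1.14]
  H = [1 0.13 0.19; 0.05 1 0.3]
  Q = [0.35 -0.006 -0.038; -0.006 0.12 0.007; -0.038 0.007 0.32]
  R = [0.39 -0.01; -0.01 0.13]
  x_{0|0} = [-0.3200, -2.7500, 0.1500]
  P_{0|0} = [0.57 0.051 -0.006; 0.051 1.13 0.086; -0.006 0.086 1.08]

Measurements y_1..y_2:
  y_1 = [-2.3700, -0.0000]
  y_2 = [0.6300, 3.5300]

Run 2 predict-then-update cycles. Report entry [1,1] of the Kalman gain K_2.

step 1: x^-=[0.1471, -2.9710, 0.5746]  P^-=[1.0849 -0.2495 -0.4517; -0.2495 1.4769 0.0460; -0.4517 0.0460 1.7524]  S=[1.3289 -0.0442; -0.0442 1.7564]  K=[0.7218 -0.1701; -0.0087 0.8414; -0.0745 0.3108]  nu=[-2.2400, 2.7913]  x^+=[-1.9445, -0.6030, 1.6090]  P^+=[0.3310 0.0372 -0.2769; 0.0372 0.2327 -0.4170; -0.2769 -0.4170 1.5733]
step 2: x^-=[-2.3200, -0.4475, 2.3538]  P^-=[0.8938 0.0294 -0.7843; 0.0294 0.3393 -0.3976; -0.7843 -0.3976 2.6469]  S=[1.0751 -0.0746; -0.0746 0.4506]  K=[0.6793 -0.2454; 0.0325 0.4969; -0.2578 0.7502]  nu=[2.5610, 3.3873]  x^+=[-1.4117, 1.3190, 4.2348]  P^+=[0.3457 0.0851 -0.4704; 0.0851 0.2293 -0.5643; -0.4704 -0.5643 2.2930]

K[1,1] = 0.4969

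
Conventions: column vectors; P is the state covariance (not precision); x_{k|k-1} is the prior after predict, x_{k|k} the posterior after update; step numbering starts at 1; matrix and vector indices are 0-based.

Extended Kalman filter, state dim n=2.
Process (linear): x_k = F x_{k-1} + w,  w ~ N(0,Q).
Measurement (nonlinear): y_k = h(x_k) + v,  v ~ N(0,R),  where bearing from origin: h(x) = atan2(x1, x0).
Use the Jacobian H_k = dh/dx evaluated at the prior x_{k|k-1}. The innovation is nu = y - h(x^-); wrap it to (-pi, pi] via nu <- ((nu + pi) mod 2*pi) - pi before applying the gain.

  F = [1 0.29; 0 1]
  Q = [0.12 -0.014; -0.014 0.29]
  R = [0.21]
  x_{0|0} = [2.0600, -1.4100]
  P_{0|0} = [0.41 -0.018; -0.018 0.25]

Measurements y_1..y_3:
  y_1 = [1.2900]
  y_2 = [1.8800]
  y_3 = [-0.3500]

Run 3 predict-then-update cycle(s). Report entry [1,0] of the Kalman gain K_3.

step 1: x^-=[1.6511, -1.4100]  P^-=[0.5406 0.0405; 0.0405 0.5400]  H_jac=[0.2991 0.3502]  S=[0.3331]  K=[0.5280; 0.6042]  nu=[1.9968]  x^+=[2.7054, -0.2036]  P^+=[0.4477 -0.0658; -0.0658 0.4184]
step 2: x^-=[2.6464, -0.2036]  P^-=[0.5648 0.0416; 0.0416 0.7084]  H_jac=[0.0289 0.3757]  S=[0.3113]  K=[0.1026; 0.8586]  nu=[1.9568]  x^+=[2.8471, 1.4765]  P^+=[0.5615 0.0142; 0.0142 0.4789]
step 3: x^-=[3.2753, 1.4765]  P^-=[0.7300 0.1390; 0.1390 0.7689]  H_jac=[-0.1144 0.2537]  S=[0.2610]  K=[-0.1848; 0.6866]  nu=[-0.7735]  x^+=[3.4182, 0.9454]  P^+=[0.7211 0.1721; 0.1721 0.6459]

K[1,0] = 0.6866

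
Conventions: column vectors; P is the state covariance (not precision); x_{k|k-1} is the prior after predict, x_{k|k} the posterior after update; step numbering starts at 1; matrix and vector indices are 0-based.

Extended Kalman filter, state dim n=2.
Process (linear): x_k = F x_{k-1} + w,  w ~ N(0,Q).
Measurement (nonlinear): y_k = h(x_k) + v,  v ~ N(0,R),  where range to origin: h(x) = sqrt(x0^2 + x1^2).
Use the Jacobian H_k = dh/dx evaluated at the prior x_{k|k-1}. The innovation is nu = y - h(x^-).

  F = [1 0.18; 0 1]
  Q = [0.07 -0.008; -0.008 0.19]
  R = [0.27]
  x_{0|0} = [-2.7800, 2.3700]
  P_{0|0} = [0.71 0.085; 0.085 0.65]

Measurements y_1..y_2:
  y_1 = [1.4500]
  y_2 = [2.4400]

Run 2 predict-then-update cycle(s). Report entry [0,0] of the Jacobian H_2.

step 1: x^-=[-2.3534, 2.3700]  P^-=[0.8317 0.1940; 0.1940 0.8400]  H_jac=[-0.7046 0.7096]  S=[0.9119]  K=[-0.4917; 0.5038]  nu=[-1.8900]  x^+=[-1.4241, 1.4179]  P^+=[0.6112 0.4199; 0.4199 0.6086]
step 2: x^-=[-1.1689, 1.4179]  P^-=[0.8521 0.5214; 0.5214 0.7986]  H_jac=[-0.6361 0.7716]  S=[0.5784]  K=[-0.2415; 0.4919]  nu=[0.6024]  x^+=[-1.3144, 1.7142]  P^+=[0.8183 0.5901; 0.5901 0.6586]

H_jac[0,0] = -0.6361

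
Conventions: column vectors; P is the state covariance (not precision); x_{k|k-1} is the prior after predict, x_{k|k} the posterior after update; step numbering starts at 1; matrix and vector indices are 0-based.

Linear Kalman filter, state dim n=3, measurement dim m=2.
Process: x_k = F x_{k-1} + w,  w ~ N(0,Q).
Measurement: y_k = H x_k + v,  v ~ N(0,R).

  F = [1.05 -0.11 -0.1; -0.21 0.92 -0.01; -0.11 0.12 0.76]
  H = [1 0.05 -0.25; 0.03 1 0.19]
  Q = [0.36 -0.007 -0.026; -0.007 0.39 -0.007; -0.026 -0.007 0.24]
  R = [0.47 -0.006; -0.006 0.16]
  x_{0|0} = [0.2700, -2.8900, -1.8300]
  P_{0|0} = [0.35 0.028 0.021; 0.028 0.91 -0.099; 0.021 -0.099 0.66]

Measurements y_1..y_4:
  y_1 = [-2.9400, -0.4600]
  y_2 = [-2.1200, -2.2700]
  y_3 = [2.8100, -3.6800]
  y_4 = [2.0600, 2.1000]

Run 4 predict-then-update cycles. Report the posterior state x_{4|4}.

step 1: x^-=[0.7844, -2.6972, -1.7673]  P^-=[0.7504 -0.1387 -0.0983; -0.1387 1.1668 0.0206; -0.0983 0.0206 0.6162]  S=[1.2966 -0.1162; -0.1162 1.3481]  K=[0.5879 -0.0494; 0.0117 0.8663; -0.1863 0.0839]  nu=[-4.0314, 2.5495]  x^+=[-1.7116, -0.5357, -0.8024]  P^+=[0.2922 -0.0309 0.0561; -0.0309 0.1572 -0.0932; 0.0561 -0.0932 0.5581]
step 2: x^-=[-1.6580, -0.1254, -0.4859]  P^-=[0.6829 -0.1082 -0.0542; -0.1082 0.5498 -0.0572; -0.0542 -0.0572 0.5426]  S=[1.2059 -0.0883; -0.0883 0.7012]  K=[0.5681 -0.0683; 0.0009 0.7641; -0.1566 0.0434]  nu=[-0.5772, -2.0026]  x^+=[-1.8492, -1.6561, -0.4824]  P^+=[0.2837 -0.0339 0.0583; -0.0339 0.1405 -0.0909; 0.0583 -0.0909 0.5105]
step 3: x^-=[-1.7112, -1.1305, -0.3620]  P^-=[0.6731 -0.1079 -0.0483; -0.1079 0.5365 -0.0572; -0.0483 -0.0572 0.5149]  S=[1.1914 -0.0866; -0.0866 0.6870]  K=[0.5655 -0.0698; -0.0008 0.7604; -0.1482 0.0384]  nu=[4.4873, -2.4294]  x^+=[0.9959, -2.9814, -1.1200]  P^+=[0.2819 -0.0337 0.0562; -0.0337 0.1392 -0.0871; 0.0562 -0.0871 0.4868]
step 4: x^-=[1.4857, -2.9408, -1.3185]  P^-=[0.6715 -0.1076 -0.0483; -0.1076 0.5352 -0.0543; -0.0483 -0.0543 0.5022]  S=[1.1889 -0.0865; -0.0865 0.6863]  K=[0.5653 -0.0696; -0.0013 0.7599; -0.1456 0.0395]  nu=[0.3917, 5.2468]  x^+=[1.3422, 1.0459, -1.1684]  P^+=[0.2814 -0.0333 0.0543; -0.0333 0.1387 -0.0847; 0.0543 -0.0847 0.4749]

x_post = [1.3422, 1.0459, -1.1684]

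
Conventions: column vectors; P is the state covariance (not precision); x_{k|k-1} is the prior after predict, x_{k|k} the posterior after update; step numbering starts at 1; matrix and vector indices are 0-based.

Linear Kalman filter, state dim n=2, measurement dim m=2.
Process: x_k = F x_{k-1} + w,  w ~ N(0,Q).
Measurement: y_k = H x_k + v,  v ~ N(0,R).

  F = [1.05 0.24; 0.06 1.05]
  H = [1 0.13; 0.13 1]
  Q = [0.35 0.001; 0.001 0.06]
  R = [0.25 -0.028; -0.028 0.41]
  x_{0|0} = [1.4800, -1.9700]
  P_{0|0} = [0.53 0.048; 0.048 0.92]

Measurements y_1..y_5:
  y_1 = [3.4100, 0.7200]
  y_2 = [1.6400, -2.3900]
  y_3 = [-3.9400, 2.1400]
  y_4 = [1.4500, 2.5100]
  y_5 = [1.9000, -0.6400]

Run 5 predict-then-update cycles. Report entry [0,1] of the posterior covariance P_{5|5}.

P_post[0,1] = -0.0220

step 1: x^-=[1.0812, -1.9797]  P^-=[1.0115 0.3198; 0.3198 1.0823]  S=[1.3630 0.5694; 0.5694 1.5925]  K=[0.7691 0.0084; 0.0506 0.6876]  nu=[2.5862, 2.5591]  x^+=[3.0918, -0.0891]  P^+=[0.1977 -0.0438; -0.0438 0.2862]
step 2: x^-=[3.2250, 0.0919]  P^-=[0.5624 0.0367; 0.0367 0.3707]  S=[0.8282 0.1306; 0.1306 0.7998]  K=[0.6807 0.0261; 0.0292 0.4647]  nu=[-1.5970, -2.9012]  x^+=[2.0622, -1.3029]  P^+=[0.1735 -0.0309; -0.0309 0.1937]
step 3: x^-=[1.8526, -1.2444]  P^-=[0.5368 0.0262; 0.0262 0.2703]  S=[0.7982 0.1036; 0.1036 0.6962]  K=[0.6719 0.0379; 0.0264 0.3893]  nu=[-5.6308, 3.1435]  x^+=[-1.8114, -0.1692]  P^+=[0.1702 -0.0254; -0.0254 0.1622]
step 4: x^-=[-1.9426, -0.2863]  P^-=[0.5342 0.0242; 0.0242 0.2362]  S=[0.7945 0.0968; 0.0968 0.6615]  K=[0.6711 0.0434; 0.0255 0.3581]  nu=[3.4298, 3.0489]  x^+=[0.4914, 0.8929]  P^+=[0.1695 -0.0230; -0.0230 0.1491]
step 5: x^-=[0.7303, 0.9671]  P^-=[0.5339 0.0235; 0.0235 0.2221]  S=[0.7938 0.0942; 0.0942 0.6472]  K=[0.6710 0.0459; 0.0252 0.3442]  nu=[1.0440, -1.7020]  x^+=[1.3526, 0.4075]  P^+=[0.1693 -0.0220; -0.0220 0.1433]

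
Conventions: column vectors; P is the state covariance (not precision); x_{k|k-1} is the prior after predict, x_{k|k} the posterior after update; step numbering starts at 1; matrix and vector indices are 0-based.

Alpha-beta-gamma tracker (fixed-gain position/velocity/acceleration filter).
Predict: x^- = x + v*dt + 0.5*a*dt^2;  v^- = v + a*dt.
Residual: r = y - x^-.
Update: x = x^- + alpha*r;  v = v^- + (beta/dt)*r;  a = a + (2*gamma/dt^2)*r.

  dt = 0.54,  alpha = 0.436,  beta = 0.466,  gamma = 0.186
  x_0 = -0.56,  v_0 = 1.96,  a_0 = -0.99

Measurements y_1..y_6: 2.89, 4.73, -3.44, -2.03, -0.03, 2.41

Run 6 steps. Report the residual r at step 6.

resid = 12.9671

step 1: x_pred=0.3541  r=2.5359  x^+=1.4597  v^+=3.6138  a^+=2.2452
step 2: x_pred=3.7385  r=0.9915  x^+=4.1708  v^+=5.6818  a^+=3.5100
step 3: x_pred=7.7507  r=-11.1907  x^+=2.8716  v^+=-2.0800  a^+=-10.7663
step 4: x_pred=0.1787  r=-2.2087  x^+=-0.7843  v^+=-9.7998  a^+=-13.5839
step 5: x_pred=-8.0567  r=8.0267  x^+=-4.5571  v^+=-10.2083  a^+=-3.3440
step 6: x_pred=-10.5571  r=12.9671  x^+=-4.9035  v^+=-0.8239  a^+=13.1984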